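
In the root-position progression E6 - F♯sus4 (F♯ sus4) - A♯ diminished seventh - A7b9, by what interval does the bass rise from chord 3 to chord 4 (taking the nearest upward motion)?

diminished octave

The roots are A♯ and A.
From A♯ to A: 11 semitones over an octave = diminished.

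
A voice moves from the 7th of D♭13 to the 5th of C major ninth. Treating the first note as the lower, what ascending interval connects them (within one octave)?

D♭13 has C♭ as its 7th, and C major ninth has G as its 5th.
From C♭ to G: 8 semitones over a fifth = augmented.

augmented fifth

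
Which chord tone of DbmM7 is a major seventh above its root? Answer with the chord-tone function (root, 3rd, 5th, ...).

Dbm(maj7) (Db minor-major seventh): Db–Fb–Ab–C.
The root is Db. A major seventh above Db is C.
C is the chord's 7th.

7th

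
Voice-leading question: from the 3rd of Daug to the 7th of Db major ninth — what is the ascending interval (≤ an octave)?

diminished 5th

Daug has F# as its 3rd, and Db major ninth has C as its 7th.
F# up to C is 6 semitones, a half step narrower than a perfect fifth, so the interval is diminished.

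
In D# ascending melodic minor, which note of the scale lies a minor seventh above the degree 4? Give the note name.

The scale is D# E# F# G# A# B# C##.
The degree 4 is G#; a minor seventh above that is F# — scale degree 3.

F#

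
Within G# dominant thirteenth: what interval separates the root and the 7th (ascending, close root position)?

minor seventh

Spelling the chord: G#-B#-D#-F#-A#-E#.
The root is G# and the 7th is F#.
7 letter names make it a seventh; at 10 semitones (a half step narrower than major) the quality is minor.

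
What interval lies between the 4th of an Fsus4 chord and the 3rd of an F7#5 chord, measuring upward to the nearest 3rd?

major seventh

The 4th of Fsus4 is Bb; the 3rd of F7#5 is A.
From Bb to A is 11 semitones, exactly the major seventh.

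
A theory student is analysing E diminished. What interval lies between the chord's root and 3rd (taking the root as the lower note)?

m3

The chord tones of Edim are E–G–Bb.
So we need the interval from E up to G.
From E to G: 3 semitones over a third = minor.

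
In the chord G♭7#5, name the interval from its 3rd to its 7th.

The chord tones of G♭7#5 (G♭ augmented seventh) are G♭-B♭-D-F♭.
The 3rd is B♭ and the 7th is F♭.
From B♭ to F♭: 6 semitones over a fifth = diminished.
That tritone between 3rd and 7th is what gives the dominant seventh its pull toward resolution.

diminished 5th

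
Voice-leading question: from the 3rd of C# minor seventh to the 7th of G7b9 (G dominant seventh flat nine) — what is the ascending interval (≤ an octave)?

minor second

C# minor seventh has E as its 3rd, and G7b9 (G dominant seventh flat nine) has F as its 7th.
From E to F: 1 semitone over a second = minor.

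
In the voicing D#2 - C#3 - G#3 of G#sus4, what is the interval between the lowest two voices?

minor seventh

Those voices are D#2 and C#3.
D# up to C# is 10 semitones, a half step narrower than a major seventh, so the interval is minor.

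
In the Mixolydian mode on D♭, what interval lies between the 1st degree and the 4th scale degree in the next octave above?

perfect 11th

The scale runs D♭ E♭ F G♭ A♭ B♭ C♭.
That puts D♭ below G♭.
From D♭ to G♭ is 17 semitones, exactly the perfect eleventh.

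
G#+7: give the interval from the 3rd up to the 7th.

diminished 5th

G# augmented seventh: G#, B#, D##, F#.
3rd = B#; 7th = F#.
From B# to F#: 6 semitones over a fifth = diminished.
That tritone between 3rd and 7th is what gives the dominant seventh its pull toward resolution.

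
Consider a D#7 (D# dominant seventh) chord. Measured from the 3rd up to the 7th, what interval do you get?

diminished 5th

D#7 (D# dominant seventh): D#, F##, A#, C#.
So we need the interval from F## up to C#.
F## up to C# is 6 semitones, a half step narrower than a perfect fifth, so the interval is diminished.
This 3–7 tritone is the characteristic tension at the heart of the dominant sound.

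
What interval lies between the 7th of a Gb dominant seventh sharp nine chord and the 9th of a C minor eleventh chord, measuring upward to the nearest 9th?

A6

Gb dominant seventh sharp nine has Fb as its 7th, and C minor eleventh has D as its 9th.
6 letter names make it a sixth; at 10 semitones (a half step wider than major) the quality is augmented.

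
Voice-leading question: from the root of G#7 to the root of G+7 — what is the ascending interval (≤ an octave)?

diminished octave

G#7 has G# as its root, and G+7 has G as its root.
8 letter names make it an octave; at 11 semitones (a half step narrower than perfect) the quality is diminished.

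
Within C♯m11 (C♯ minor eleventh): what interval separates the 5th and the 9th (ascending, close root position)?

perfect fifth

C♯ minor eleventh: C♯–E–G♯–B–D♯–F♯.
So we need the interval from G♯ up to D♯.
Counting 5 letters and 7 half steps from G♯ gives a perfect fifth.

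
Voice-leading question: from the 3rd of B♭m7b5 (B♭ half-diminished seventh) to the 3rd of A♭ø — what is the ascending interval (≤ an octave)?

minor 7th

The 3rd of B♭m7b5 (B♭ half-diminished seventh) is D♭; the 3rd of A♭ø is C♭.
D♭ up to C♭ is 10 semitones, a half step narrower than a major seventh, so the interval is minor.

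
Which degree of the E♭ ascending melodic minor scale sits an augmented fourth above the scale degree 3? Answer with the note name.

The scale is E♭ F G♭ A♭ B♭ C D.
The scale degree 3 is G♭; an augmented fourth above that is C — scale degree 6.

C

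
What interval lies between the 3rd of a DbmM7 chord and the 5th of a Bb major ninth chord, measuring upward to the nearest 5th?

The 3rd of DbmM7 is Fb; the 5th of Bb major ninth is F.
Fb up to F is 1 semitone, a half step wider than a perfect unison, so the interval is augmented.

A1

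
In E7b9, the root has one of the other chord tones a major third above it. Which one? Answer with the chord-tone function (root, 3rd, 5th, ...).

Spelling the chord: E–G#–B–D–F.
The root is E. A major third above E is G#.
G# is the chord's 3rd.

3rd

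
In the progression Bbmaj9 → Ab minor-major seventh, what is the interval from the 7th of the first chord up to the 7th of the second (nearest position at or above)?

minor seventh

Bbmaj9 has A as its 7th, and Ab minor-major seventh has G as its 7th.
From A to G: 10 semitones over a seventh = minor.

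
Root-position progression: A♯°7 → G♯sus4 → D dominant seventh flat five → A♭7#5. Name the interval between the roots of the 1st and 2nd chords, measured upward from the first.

minor seventh

The roots are A♯ and G♯.
7 letter names make it a seventh; at 10 semitones (a half step narrower than major) the quality is minor.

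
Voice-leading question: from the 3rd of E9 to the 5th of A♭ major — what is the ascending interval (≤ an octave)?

diminished sixth

The 3rd of E9 is G♯; the 5th of A♭ major is E♭.
G♯ up to E♭ is 7 semitones, a whole step narrower than a major sixth, so the interval is diminished.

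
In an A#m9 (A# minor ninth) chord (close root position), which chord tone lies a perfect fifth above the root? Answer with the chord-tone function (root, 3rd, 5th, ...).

A#min9 (A# minor ninth) is spelled A#–C#–E#–G#–B#.
The root is A#. A perfect fifth above A# is E#.
E# is the chord's 5th.

5th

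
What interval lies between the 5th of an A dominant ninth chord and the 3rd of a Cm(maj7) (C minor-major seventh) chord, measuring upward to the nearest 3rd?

diminished octave

The 5th of A dominant ninth is E; the 3rd of Cm(maj7) (C minor-major seventh) is Eb.
From E to Eb: 11 semitones over an octave = diminished.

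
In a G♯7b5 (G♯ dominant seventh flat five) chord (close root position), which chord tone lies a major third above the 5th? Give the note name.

F#

The chord tones of G♯7b5 are G♯ B♯ D F♯.
The 5th is D. A major third above D is F♯.
F♯ is the chord's 7th.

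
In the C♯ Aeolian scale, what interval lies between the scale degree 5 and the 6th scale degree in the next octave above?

Spelling the C♯ Aeolian scale: C♯ D♯ E F♯ G♯ A B.
So we need the interval from G♯ up to A.
From G♯ to A: 13 semitones over a ninth = minor.

minor ninth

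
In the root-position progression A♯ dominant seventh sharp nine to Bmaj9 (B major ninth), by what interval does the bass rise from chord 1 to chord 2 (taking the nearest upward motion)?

The roots are A♯ and B.
2 letter names make it a second; at 1 semitone (a half step narrower than major) the quality is minor.

m2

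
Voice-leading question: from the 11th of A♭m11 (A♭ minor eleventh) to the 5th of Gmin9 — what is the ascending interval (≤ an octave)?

augmented unison

The 11th of A♭m11 (A♭ minor eleventh) is D♭; the 5th of Gmin9 is D.
1 letter names make it a unison; at 1 semitone (a half step wider than perfect) the quality is augmented.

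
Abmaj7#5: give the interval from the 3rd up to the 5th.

M3

Spelling the chord: Ab–C–E–G.
3rd = C; 5th = E.
Counting 3 letters and 4 half steps from C gives a major third.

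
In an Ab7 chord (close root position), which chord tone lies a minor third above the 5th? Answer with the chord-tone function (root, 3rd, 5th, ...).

7th

Ab7 (Ab dominant seventh): Ab, C, Eb, Gb.
The 5th is Eb. A minor third above Eb is Gb.
Gb is the chord's 7th.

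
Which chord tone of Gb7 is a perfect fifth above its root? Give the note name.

Db

Gb7 is spelled Gb–Bb–Db–Fb.
The root is Gb. A perfect fifth above Gb is Db.
Db is the chord's 5th.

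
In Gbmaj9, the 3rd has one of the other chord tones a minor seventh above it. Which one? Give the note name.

Ab

Gbmaj9 (Gb major ninth) is spelled Gb Bb Db F Ab.
The 3rd is Bb. A minor seventh above Bb is Ab.
Ab is the chord's 9th.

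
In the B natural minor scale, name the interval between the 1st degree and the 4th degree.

perfect 4th

The scale runs B C♯ D E F♯ G A.
So we need the interval from B up to E.
Counting 4 letters and 5 half steps from B gives a perfect fourth.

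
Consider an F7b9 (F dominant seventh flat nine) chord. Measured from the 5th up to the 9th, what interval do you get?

d5

Spelling the chord: F–A–C–Eb–Gb.
The 5th is C and the 9th is Gb.
5 letter names make it a fifth; at 6 semitones (a half step narrower than perfect) the quality is diminished.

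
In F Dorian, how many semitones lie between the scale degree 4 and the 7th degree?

The scale is F G Ab Bb C D Eb.
Bb up to Eb is a perfect fourth — 5 semitones.

5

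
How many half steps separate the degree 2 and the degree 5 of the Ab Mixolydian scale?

5

The scale is Ab Bb C Db Eb F Gb.
Bb up to Eb is a perfect fourth — 5 semitones.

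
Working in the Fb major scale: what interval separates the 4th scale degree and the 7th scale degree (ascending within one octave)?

augmented fourth

Fb major: Fb Gb Ab Bbb Cb Db Eb.
The 4th scale degree is Bbb and the scale degree 7 is Eb.
4 letter names make it a fourth; at 6 semitones (a half step wider than perfect) the quality is augmented.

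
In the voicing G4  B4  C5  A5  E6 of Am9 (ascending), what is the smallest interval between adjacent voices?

m2

Adjacent intervals: G4→B4 = major third; B4→C5 = minor second; C5→A5 = major sixth; A5→E6 = perfect fifth.
The smallest is B4 to C5, a minor second (1 semitone).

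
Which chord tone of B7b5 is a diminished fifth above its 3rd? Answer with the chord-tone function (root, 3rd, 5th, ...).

B dominant seventh flat five is spelled B, D#, F, A.
The 3rd is D#. A diminished fifth above D# is A.
A is the chord's 7th.

7th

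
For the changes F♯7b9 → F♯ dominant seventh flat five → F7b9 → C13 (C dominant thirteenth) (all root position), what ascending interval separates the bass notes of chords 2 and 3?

The roots are F♯ and F.
From F♯ to F: 11 semitones over an octave = diminished.

diminished octave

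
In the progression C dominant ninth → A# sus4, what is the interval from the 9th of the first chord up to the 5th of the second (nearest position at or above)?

The 9th of C dominant ninth is D; the 5th of A# sus4 is E#.
2 letter names make it a second; at 3 semitones (a half step wider than major) the quality is augmented.

augmented second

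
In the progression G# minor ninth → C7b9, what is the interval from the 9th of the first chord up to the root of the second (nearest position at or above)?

G# minor ninth has A# as its 9th, and C7b9 has C as its root.
From A# to C: 2 semitones over a third = diminished.

diminished third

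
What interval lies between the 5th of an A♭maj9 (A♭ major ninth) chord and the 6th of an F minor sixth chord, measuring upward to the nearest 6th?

major 7th

A♭maj9 (A♭ major ninth) has E♭ as its 5th, and F minor sixth has D as its 6th.
Counting 7 letters and 11 half steps from E♭ gives a major seventh.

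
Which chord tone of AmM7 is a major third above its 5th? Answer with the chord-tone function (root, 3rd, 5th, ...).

Am(maj7) is spelled A-C-E-G#.
The 5th is E. A major third above E is G#.
G# is the chord's 7th.

7th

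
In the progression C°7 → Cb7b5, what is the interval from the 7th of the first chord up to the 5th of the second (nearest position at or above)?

minor 6th

The 7th of C°7 is Bbb; the 5th of Cb7b5 is Gbb.
Bbb up to Gbb is 8 semitones, a half step narrower than a major sixth, so the interval is minor.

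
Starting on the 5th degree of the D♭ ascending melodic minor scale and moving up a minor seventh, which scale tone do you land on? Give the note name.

The scale is D♭ E♭ F♭ G♭ A♭ B♭ C.
The 5th degree is A♭; a minor seventh above that is G♭ — scale degree 4.

Gb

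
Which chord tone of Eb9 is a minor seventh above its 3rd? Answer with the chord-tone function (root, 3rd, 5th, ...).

9th

The chord tones of Eb9 are Eb-G-Bb-Db-F.
The 3rd is G. A minor seventh above G is F.
F is the chord's 9th.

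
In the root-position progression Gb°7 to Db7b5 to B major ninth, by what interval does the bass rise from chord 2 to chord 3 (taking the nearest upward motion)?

A6

The roots are Db and B.
Db up to B is 10 semitones, a half step wider than a major sixth, so the interval is augmented.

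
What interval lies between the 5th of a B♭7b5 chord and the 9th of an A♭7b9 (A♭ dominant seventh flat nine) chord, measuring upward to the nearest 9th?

B♭7b5 has F♭ as its 5th, and A♭7b9 (A♭ dominant seventh flat nine) has B𝄫 as its 9th.
F♭ up to B𝄫 spans 4 letter names and 5 semitones — a perfect fourth.

perfect fourth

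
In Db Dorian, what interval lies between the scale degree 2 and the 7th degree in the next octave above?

minor thirteenth

Spelling Db Dorian: Db Eb Fb Gb Ab Bb Cb.
So we need the interval from Eb up to Cb.
From Eb to Cb: 20 semitones over a thirteenth = minor.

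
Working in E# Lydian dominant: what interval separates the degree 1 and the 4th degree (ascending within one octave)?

Spelling E# Lydian dominant: E# F## G## A## B# C## D#.
The degree 1 is E# and the 4th scale degree is A##.
4 letter names make it a fourth; at 6 semitones (a half step wider than perfect) the quality is augmented.

augmented 4th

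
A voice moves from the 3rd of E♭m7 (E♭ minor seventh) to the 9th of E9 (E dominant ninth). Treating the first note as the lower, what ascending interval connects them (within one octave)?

augmented 7th

The 3rd of E♭m7 (E♭ minor seventh) is G♭; the 9th of E9 (E dominant ninth) is F♯.
7 letter names make it a seventh; at 12 semitones (a half step wider than major) the quality is augmented.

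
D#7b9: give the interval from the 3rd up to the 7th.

Spelling the chord: D#, F##, A#, C#, E.
The 3rd is F## and the 7th is C#.
F## up to C# is 6 semitones, a half step narrower than a perfect fifth, so the interval is diminished.
That tritone between 3rd and 7th is what gives the dominant seventh its pull toward resolution.

diminished fifth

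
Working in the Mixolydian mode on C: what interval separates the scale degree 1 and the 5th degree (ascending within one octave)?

perfect fifth

C mixolydian: C D E F G A Bb.
The scale degree 1 is C and the scale degree 5 is G.
Counting 5 letters and 7 half steps from C gives a perfect fifth.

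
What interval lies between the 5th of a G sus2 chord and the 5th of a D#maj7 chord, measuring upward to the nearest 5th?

The 5th of G sus2 is D; the 5th of D#maj7 is A#.
From D to A#: 8 semitones over a fifth = augmented.

augmented fifth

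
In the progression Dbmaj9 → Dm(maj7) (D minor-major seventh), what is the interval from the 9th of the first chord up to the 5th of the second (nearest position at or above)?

A4

The 9th of Dbmaj9 is Eb; the 5th of Dm(maj7) (D minor-major seventh) is A.
Eb up to A is 6 semitones, a half step wider than a perfect fourth, so the interval is augmented.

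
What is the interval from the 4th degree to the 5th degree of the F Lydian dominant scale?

F lydian dominant: F G A B C D Eb.
So we need the interval from B up to C.
From B to C: 1 semitone over a second = minor.

minor second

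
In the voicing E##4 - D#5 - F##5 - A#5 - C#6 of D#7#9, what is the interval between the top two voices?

minor 3rd

Those voices are A#5 and C#6.
3 letter names make it a third; at 3 semitones (a half step narrower than major) the quality is minor.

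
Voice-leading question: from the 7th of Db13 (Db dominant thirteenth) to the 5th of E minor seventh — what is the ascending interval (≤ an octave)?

augmented 7th

Db13 (Db dominant thirteenth) has Cb as its 7th, and E minor seventh has B as its 5th.
From Cb to B: 12 semitones over a seventh = augmented.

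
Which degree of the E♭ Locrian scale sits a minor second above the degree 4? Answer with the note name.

Bbb

The scale is E♭ F♭ G♭ A♭ B𝄫 C♭ D♭.
The degree 4 is A♭; a minor second above that is B𝄫 — scale degree 5.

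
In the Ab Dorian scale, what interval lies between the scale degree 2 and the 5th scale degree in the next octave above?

perfect eleventh

Spelling the Ab Dorian scale: Ab Bb Cb Db Eb F Gb.
So we need the interval from Bb up to Eb.
Counting 11 letters and 17 half steps from Bb gives a perfect eleventh.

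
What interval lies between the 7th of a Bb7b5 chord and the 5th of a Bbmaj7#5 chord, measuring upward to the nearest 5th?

Bb7b5 has Ab as its 7th, and Bbmaj7#5 has F# as its 5th.
6 letter names make it a sixth; at 10 semitones (a half step wider than major) the quality is augmented.

augmented 6th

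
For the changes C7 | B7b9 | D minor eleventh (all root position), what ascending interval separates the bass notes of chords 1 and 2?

The roots are C and B.
C up to B spans 7 letter names and 11 semitones — a major seventh.

major seventh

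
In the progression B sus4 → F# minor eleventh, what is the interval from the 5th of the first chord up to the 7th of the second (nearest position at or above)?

B sus4 has F# as its 5th, and F# minor eleventh has E as its 7th.
7 letter names make it a seventh; at 10 semitones (a half step narrower than major) the quality is minor.

minor 7th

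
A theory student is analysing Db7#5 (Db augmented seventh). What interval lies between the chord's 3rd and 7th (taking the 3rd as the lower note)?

Db+7 is spelled Db, F, A, Cb.
3rd = F; 7th = Cb.
5 letter names make it a fifth; at 6 semitones (a half step narrower than perfect) the quality is diminished.

diminished 5th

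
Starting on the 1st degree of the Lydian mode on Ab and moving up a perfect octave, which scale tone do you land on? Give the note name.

The scale is Ab Bb C D Eb F G.
The 1st degree is Ab; a perfect octave above that is Ab — scale degree 1.

Ab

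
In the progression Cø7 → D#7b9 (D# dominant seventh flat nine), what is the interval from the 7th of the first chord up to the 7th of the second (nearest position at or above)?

augmented 2nd

Cø7 has Bb as its 7th, and D#7b9 (D# dominant seventh flat nine) has C# as its 7th.
From Bb to C#: 3 semitones over a second = augmented.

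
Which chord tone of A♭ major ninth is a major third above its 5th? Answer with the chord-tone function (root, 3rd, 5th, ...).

7th

The chord tones of A♭maj9 are A♭ C E♭ G B♭.
The 5th is E♭. A major third above E♭ is G.
G is the chord's 7th.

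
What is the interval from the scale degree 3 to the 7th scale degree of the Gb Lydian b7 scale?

The scale runs Gb Ab Bb C Db Eb Fb.
The scale degree 3 is Bb and the 7th scale degree is Fb.
From Bb to Fb: 6 semitones over a fifth = diminished.

d5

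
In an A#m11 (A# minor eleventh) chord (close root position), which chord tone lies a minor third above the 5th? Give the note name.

A#m11 (A# minor eleventh): A#-C#-E#-G#-B#-D#.
The 5th is E#. A minor third above E# is G#.
G# is the chord's 7th.

G#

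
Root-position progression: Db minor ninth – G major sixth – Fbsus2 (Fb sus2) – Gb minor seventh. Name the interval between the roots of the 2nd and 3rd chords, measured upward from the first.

diminished seventh

The roots are G and Fb.
7 letter names make it a seventh; at 9 semitones (a whole step narrower than major) the quality is diminished.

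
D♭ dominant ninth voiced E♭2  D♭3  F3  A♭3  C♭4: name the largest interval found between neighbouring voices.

Adjacent intervals: E♭2→D♭3 = minor seventh; D♭3→F3 = major third; F3→A♭3 = minor third; A♭3→C♭4 = minor third.
The largest is E♭2 to D♭3, a minor seventh (10 semitones).

m7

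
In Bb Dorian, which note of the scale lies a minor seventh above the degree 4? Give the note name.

Db

The scale is Bb C Db Eb F G Ab.
The degree 4 is Eb; a minor seventh above that is Db — scale degree 3.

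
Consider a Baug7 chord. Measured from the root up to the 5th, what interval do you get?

Baug7 (B augmented seventh) is spelled B D♯ F𝄪 A.
That puts B below F𝄪.
5 letter names make it a fifth; at 8 semitones (a half step wider than perfect) the quality is augmented.

augmented 5th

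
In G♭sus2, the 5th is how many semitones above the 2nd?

G♭sus2 is spelled G♭, A♭, D♭.
A♭ to D♭ is a perfect fourth: 5 semitones.

5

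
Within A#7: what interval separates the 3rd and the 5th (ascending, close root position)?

A# dominant seventh: A#, C##, E#, G#.
The 3rd is C## and the 5th is E#.
C## up to E# is 3 semitones, a half step narrower than a major third, so the interval is minor.

minor 3rd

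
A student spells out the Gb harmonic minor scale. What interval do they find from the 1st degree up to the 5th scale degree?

perfect fifth

The scale runs Gb Ab Bbb Cb Db Ebb F.
So we need the interval from Gb up to Db.
Gb up to Db spans 5 letter names and 7 semitones — a perfect fifth.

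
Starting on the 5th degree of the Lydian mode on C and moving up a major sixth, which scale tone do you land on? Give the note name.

E

The scale is C D E F# G A B.
The 5th degree is G; a major sixth above that is E — scale degree 3.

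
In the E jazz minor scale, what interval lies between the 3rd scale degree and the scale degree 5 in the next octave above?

M10

Spelling the E jazz minor scale: E F# G A B C# D#.
3rd scale degree = G; degree 5 (up an octave) = B.
Counting 10 letters and 16 half steps from G gives a major tenth.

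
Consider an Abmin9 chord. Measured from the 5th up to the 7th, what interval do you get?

minor 3rd

The chord tones of Abm9 are Ab, Cb, Eb, Gb, Bb.
So we need the interval from Eb up to Gb.
3 letter names make it a third; at 3 semitones (a half step narrower than major) the quality is minor.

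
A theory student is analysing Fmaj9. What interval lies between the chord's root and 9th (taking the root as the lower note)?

major 9th

Fmaj9 is spelled F-A-C-E-G.
That puts F below G.
From F to G is 14 semitones, exactly the major ninth.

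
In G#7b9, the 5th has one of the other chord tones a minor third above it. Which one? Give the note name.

F#

The chord tones of G#7b9 are G#-B#-D#-F#-A.
The 5th is D#. A minor third above D# is F#.
F# is the chord's 7th.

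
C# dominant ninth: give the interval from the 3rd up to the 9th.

minor seventh

The chord tones of C#9 are C#–E#–G#–B–D#.
The 3rd is E# and the 9th is D#.
7 letter names make it a seventh; at 10 semitones (a half step narrower than major) the quality is minor.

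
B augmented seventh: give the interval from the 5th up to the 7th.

The chord tones of B augmented seventh are B, D#, F##, A.
The 5th is F## and the 7th is A.
From F## to A: 2 semitones over a third = diminished.

diminished third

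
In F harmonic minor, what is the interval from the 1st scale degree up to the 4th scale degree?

F harmonic minor: F G Ab Bb C Db E.
The 1st scale degree is F and the scale degree 4 is Bb.
Counting 4 letters and 5 half steps from F gives a perfect fourth.

P4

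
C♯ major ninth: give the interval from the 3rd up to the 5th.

Spelling the chord: C♯-E♯-G♯-B♯-D♯.
That puts E♯ below G♯.
3 letter names make it a third; at 3 semitones (a half step narrower than major) the quality is minor.

minor third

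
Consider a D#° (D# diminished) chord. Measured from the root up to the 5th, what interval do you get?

D# diminished: D#-F#-A.
Root = D#; 5th = A.
5 letter names make it a fifth; at 6 semitones (a half step narrower than perfect) the quality is diminished.

diminished 5th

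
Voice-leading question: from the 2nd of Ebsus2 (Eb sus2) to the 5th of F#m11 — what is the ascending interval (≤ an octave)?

The 2nd of Ebsus2 (Eb sus2) is F; the 5th of F#m11 is C#.
F up to C# is 8 semitones, a half step wider than a perfect fifth, so the interval is augmented.

augmented fifth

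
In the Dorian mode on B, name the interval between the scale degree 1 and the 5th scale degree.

perfect fifth

The scale runs B C♯ D E F♯ G♯ A.
So we need the interval from B up to F♯.
B up to F♯ spans 5 letter names and 7 semitones — a perfect fifth.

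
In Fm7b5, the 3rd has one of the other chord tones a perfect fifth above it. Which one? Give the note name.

Spelling the chord: F–A♭–C♭–E♭.
The 3rd is A♭. A perfect fifth above A♭ is E♭.
E♭ is the chord's 7th.

Eb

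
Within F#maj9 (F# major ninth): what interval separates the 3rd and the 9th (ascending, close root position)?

minor seventh

F#maj9: F#-A#-C#-E#-G#.
3rd = A#; 9th = G#.
A# up to G# is 10 semitones, a half step narrower than a major seventh, so the interval is minor.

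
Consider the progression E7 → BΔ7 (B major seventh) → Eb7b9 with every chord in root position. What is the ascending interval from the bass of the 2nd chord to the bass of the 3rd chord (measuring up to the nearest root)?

The roots are B and Eb.
From B to Eb: 4 semitones over a fourth = diminished.

diminished fourth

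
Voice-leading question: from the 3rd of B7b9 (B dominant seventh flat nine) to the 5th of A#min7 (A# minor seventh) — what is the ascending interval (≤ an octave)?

M2

B7b9 (B dominant seventh flat nine) has D# as its 3rd, and A#min7 (A# minor seventh) has E# as its 5th.
From D# to E# is 2 semitones, exactly the major second.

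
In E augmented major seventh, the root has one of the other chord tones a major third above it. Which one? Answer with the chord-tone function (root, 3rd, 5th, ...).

Spelling the chord: E G# B# D#.
The root is E. A major third above E is G#.
G# is the chord's 3rd.

3rd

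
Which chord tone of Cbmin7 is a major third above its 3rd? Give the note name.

Gb

Cbmin7: Cb-Ebb-Gb-Bbb.
The 3rd is Ebb. A major third above Ebb is Gb.
Gb is the chord's 5th.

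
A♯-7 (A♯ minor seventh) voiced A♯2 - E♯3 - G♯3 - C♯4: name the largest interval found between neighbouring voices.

Adjacent intervals: A♯2→E♯3 = perfect fifth; E♯3→G♯3 = minor third; G♯3→C♯4 = perfect fourth.
The largest is A♯2 to E♯3, a perfect fifth (7 semitones).

perfect fifth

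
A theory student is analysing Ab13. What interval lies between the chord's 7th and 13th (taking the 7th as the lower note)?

major seventh

Spelling the chord: Ab-C-Eb-Gb-Bb-F.
That puts Gb below F.
Gb up to F spans 7 letter names and 11 semitones — a major seventh.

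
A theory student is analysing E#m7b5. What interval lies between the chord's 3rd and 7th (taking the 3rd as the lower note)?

perfect 5th

E#ø7: E#-G#-B-D#.
3rd = G#; 7th = D#.
From G# to D# is 7 semitones, exactly the perfect fifth.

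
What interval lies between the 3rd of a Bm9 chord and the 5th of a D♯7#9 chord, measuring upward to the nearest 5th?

augmented 5th

The 3rd of Bm9 is D; the 5th of D♯7#9 is A♯.
From D to A♯: 8 semitones over a fifth = augmented.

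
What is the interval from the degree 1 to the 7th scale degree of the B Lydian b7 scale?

B lydian dominant: B C♯ D♯ E♯ F♯ G♯ A.
That puts B below A.
From B to A: 10 semitones over a seventh = minor.

m7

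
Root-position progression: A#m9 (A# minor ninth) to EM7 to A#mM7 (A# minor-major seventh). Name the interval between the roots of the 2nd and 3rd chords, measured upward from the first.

augmented 4th

The roots are E and A#.
E up to A# is 6 semitones, a half step wider than a perfect fourth, so the interval is augmented.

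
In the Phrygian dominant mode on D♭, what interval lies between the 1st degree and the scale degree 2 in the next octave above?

The scale runs D♭ E𝄫 F G♭ A♭ B𝄫 C♭.
That puts D♭ below E𝄫.
D♭ up to E𝄫 is 13 semitones, a half step narrower than a major ninth, so the interval is minor.

minor ninth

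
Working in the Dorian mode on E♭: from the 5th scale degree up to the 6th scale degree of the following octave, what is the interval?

M9

Spelling the Dorian mode on E♭: E♭ F G♭ A♭ B♭ C D♭.
So we need the interval from B♭ up to C.
From B♭ to C is 14 semitones, exactly the major ninth.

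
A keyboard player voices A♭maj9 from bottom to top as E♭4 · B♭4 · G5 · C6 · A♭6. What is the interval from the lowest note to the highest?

The outer voices are E♭4 and A♭6.
From E♭ to A♭ is 29 semitones, exactly the perfect 18th.

P18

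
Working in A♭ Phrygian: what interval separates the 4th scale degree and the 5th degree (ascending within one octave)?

A♭ phrygian: A♭ B𝄫 C♭ D♭ E♭ F♭ G♭.
The 4th scale degree is D♭ and the 5th scale degree is E♭.
Counting 2 letters and 2 half steps from D♭ gives a major second.

M2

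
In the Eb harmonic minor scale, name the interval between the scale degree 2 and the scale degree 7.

major 6th

Eb harmonic minor: Eb F Gb Ab Bb Cb D.
The scale degree 2 is F and the 7th scale degree is D.
From F to D is 9 semitones, exactly the major sixth.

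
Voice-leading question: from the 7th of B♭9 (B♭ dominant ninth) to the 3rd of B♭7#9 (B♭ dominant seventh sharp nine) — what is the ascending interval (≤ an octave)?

The 7th of B♭9 (B♭ dominant ninth) is A♭; the 3rd of B♭7#9 (B♭ dominant seventh sharp nine) is D.
A♭ up to D is 6 semitones, a half step wider than a perfect fourth, so the interval is augmented.

augmented fourth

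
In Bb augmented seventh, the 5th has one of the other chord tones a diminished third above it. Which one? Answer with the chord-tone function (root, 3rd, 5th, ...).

7th

Spelling the chord: Bb D F# Ab.
The 5th is F#. A diminished third above F# is Ab.
Ab is the chord's 7th.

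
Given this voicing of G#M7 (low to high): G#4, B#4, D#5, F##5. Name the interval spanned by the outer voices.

The outer voices are G#4 and F##5.
From G# to F## is 11 semitones, exactly the major seventh.

major 7th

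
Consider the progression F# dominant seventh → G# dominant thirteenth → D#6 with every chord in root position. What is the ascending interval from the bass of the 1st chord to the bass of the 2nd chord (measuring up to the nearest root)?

The roots are F# and G#.
F# up to G# spans 2 letter names and 2 semitones — a major second.

M2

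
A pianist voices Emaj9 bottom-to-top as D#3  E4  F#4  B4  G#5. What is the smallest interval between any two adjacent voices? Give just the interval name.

Adjacent intervals: D#3→E4 = minor ninth; E4→F#4 = major second; F#4→B4 = perfect fourth; B4→G#5 = major sixth.
The smallest is E4 to F#4, a major second (2 semitones).

M2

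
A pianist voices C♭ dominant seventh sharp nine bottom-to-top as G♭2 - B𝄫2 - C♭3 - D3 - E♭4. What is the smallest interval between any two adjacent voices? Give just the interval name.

Adjacent intervals: G♭2→B𝄫2 = minor third; B𝄫2→C♭3 = major second; C♭3→D3 = augmented second; D3→E♭4 = minor ninth.
The smallest is B𝄫2 to C♭3, a major second (2 semitones).

major 2nd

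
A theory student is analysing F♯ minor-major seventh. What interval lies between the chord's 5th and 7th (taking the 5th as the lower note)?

F♯m(maj7) (F♯ minor-major seventh): F♯, A, C♯, E♯.
5th = C♯; 7th = E♯.
Counting 3 letters and 4 half steps from C♯ gives a major third.

major third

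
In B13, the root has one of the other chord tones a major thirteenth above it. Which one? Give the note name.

B13: B, D#, F#, A, C#, G#.
The root is B. A major thirteenth above B is G#.
G# is the chord's 13th.

G#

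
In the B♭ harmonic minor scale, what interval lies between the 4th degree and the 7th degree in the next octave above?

Spelling the B♭ harmonic minor scale: B♭ C D♭ E♭ F G♭ A.
The 4th degree is E♭ and the 7th scale degree (up an octave) is A.
E♭ up to A is 18 semitones, a half step wider than a perfect eleventh, so the interval is augmented.

augmented eleventh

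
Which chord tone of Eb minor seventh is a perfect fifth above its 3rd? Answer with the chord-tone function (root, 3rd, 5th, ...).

Ebmin7 (Eb minor seventh): Eb–Gb–Bb–Db.
The 3rd is Gb. A perfect fifth above Gb is Db.
Db is the chord's 7th.

7th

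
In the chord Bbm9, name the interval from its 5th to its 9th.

perfect fifth

The chord tones of Bbm9 (Bb minor ninth) are Bb–Db–F–Ab–C.
So we need the interval from F up to C.
Counting 5 letters and 7 half steps from F gives a perfect fifth.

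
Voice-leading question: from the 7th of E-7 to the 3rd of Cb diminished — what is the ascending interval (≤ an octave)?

diminished second

E-7 has D as its 7th, and Cb diminished has Ebb as its 3rd.
From D to Ebb: 0 semitones over a second = diminished.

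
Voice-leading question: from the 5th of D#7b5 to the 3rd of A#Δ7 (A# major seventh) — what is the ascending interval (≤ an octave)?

augmented third

D#7b5 has A as its 5th, and A#Δ7 (A# major seventh) has C## as its 3rd.
A up to C## is 5 semitones, a half step wider than a major third, so the interval is augmented.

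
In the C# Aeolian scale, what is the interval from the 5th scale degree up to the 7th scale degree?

minor third

C# natural minor: C# D# E F# G# A B.
5th scale degree = G#; degree 7 = B.
G# up to B is 3 semitones, a half step narrower than a major third, so the interval is minor.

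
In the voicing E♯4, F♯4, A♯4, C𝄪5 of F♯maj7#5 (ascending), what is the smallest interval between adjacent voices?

Adjacent intervals: E♯4→F♯4 = minor second; F♯4→A♯4 = major third; A♯4→C𝄪5 = major third.
The smallest is E♯4 to F♯4, a minor second (1 semitone).

minor 2nd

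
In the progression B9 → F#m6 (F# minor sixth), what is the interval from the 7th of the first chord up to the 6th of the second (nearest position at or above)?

B9 has A as its 7th, and F#m6 (F# minor sixth) has D# as its 6th.
From A to D#: 6 semitones over a fourth = augmented.

augmented fourth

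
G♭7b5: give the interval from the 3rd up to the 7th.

diminished fifth

The chord tones of G♭ dominant seventh flat five are G♭-B♭-D𝄫-F♭.
3rd = B♭; 7th = F♭.
5 letter names make it a fifth; at 6 semitones (a half step narrower than perfect) the quality is diminished.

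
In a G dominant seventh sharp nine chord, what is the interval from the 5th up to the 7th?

minor third

G dominant seventh sharp nine: G–B–D–F–A#.
The 5th is D and the 7th is F.
D up to F is 3 semitones, a half step narrower than a major third, so the interval is minor.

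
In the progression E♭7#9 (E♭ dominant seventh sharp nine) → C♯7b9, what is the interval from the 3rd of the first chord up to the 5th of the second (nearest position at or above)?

The 3rd of E♭7#9 (E♭ dominant seventh sharp nine) is G; the 5th of C♯7b9 is G♯.
G up to G♯ is 1 semitone, a half step wider than a perfect unison, so the interval is augmented.

augmented 1st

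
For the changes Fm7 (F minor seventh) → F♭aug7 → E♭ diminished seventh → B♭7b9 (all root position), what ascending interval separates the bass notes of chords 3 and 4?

The roots are E♭ and B♭.
E♭ up to B♭ spans 5 letter names and 7 semitones — a perfect fifth.

perfect fifth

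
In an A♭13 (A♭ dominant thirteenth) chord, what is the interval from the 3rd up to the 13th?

perfect eleventh

A♭13 (A♭ dominant thirteenth): A♭–C–E♭–G♭–B♭–F.
So we need the interval from C up to F.
C up to F spans 11 letter names and 17 semitones — a perfect eleventh.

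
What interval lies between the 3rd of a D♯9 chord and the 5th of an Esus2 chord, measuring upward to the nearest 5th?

diminished fourth

D♯9 has F𝄪 as its 3rd, and Esus2 has B as its 5th.
F𝄪 up to B is 4 semitones, a half step narrower than a perfect fourth, so the interval is diminished.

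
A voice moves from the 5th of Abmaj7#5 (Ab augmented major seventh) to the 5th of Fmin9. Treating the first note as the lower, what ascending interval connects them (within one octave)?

Abmaj7#5 (Ab augmented major seventh) has E as its 5th, and Fmin9 has C as its 5th.
E up to C is 8 semitones, a half step narrower than a major sixth, so the interval is minor.

m6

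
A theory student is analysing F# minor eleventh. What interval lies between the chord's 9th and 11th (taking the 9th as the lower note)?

The chord tones of F#m11 are F#-A-C#-E-G#-B.
The 9th is G# and the 11th is B.
3 letter names make it a third; at 3 semitones (a half step narrower than major) the quality is minor.

minor third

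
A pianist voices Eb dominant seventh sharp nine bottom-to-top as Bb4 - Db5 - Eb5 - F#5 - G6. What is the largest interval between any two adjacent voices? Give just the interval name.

minor ninth

Adjacent intervals: Bb4→Db5 = minor third; Db5→Eb5 = major second; Eb5→F#5 = augmented second; F#5→G6 = minor ninth.
The largest is F#5 to G6, a minor ninth (13 semitones).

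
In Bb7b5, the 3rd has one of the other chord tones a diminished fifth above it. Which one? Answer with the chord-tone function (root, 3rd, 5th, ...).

7th

Bb7b5 (Bb dominant seventh flat five): Bb, D, Fb, Ab.
The 3rd is D. A diminished fifth above D is Ab.
Ab is the chord's 7th.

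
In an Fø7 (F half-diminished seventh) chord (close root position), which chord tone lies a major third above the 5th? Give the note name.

The chord tones of Fm7b5 are F-Ab-Cb-Eb.
The 5th is Cb. A major third above Cb is Eb.
Eb is the chord's 7th.

Eb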